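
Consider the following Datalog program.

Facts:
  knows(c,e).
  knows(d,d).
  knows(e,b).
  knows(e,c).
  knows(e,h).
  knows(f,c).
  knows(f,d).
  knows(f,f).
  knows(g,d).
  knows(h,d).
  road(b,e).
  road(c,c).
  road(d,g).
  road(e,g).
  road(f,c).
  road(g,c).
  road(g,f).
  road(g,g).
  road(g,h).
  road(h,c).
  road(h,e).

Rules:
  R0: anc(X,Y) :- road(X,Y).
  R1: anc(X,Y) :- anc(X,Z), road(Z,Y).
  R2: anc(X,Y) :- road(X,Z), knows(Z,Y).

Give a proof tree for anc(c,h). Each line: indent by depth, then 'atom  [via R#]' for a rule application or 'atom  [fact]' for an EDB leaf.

round 1: derive anc(b,e) via R0 from road(b,e)
round 1: derive anc(c,c) via R0 from road(c,c)
round 1: derive anc(d,g) via R0 from road(d,g)
round 1: derive anc(e,g) via R0 from road(e,g)
round 1: derive anc(f,c) via R0 from road(f,c)
round 1: derive anc(g,c) via R0 from road(g,c)
round 1: derive anc(g,f) via R0 from road(g,f)
round 1: derive anc(g,g) via R0 from road(g,g)
round 1: derive anc(g,h) via R0 from road(g,h)
round 1: derive anc(h,c) via R0 from road(h,c)
round 1: derive anc(h,e) via R0 from road(h,e)
round 1: derive anc(b,b) via R2 from road(b,e), knows(e,b)
round 1: derive anc(b,c) via R2 from road(b,e), knows(e,c)
round 1: derive anc(b,h) via R2 from road(b,e), knows(e,h)
round 1: derive anc(c,e) via R2 from road(c,c), knows(c,e)
round 1: derive anc(d,d) via R2 from road(d,g), knows(g,d)
round 1: derive anc(e,d) via R2 from road(e,g), knows(g,d)
round 1: derive anc(f,e) via R2 from road(f,c), knows(c,e)
round 1: derive anc(g,d) via R2 from road(g,f), knows(f,d)
round 1: derive anc(g,e) via R2 from road(g,c), knows(c,e)
round 1: derive anc(h,b) via R2 from road(h,e), knows(e,b)
round 1: derive anc(h,h) via R2 from road(h,e), knows(e,h)
round 2: derive anc(b,g) via R1 from anc(b,e), road(e,g)
round 2: derive anc(c,g) via R1 from anc(c,e), road(e,g)
round 2: derive anc(d,c) via R1 from anc(d,g), road(g,c)
round 2: derive anc(d,f) via R1 from anc(d,g), road(g,f)
round 2: derive anc(d,h) via R1 from anc(d,g), road(g,h)
round 2: derive anc(e,c) via R1 from anc(e,g), road(g,c)
round 2: derive anc(e,f) via R1 from anc(e,g), road(g,f)
round 2: derive anc(e,h) via R1 from anc(e,g), road(g,h)
round 2: derive anc(f,g) via R1 from anc(f,e), road(e,g)
round 2: derive anc(h,g) via R1 from anc(h,e), road(e,g)
round 3: derive anc(b,f) via R1 from anc(b,g), road(g,f)
round 3: derive anc(c,f) via R1 from anc(c,g), road(g,f)
round 3: derive anc(c,h) via R1 from anc(c,g), road(g,h)
round 3: derive anc(d,e) via R1 from anc(d,h), road(h,e)
round 3: derive anc(e,e) via R1 from anc(e,h), road(h,e)
round 3: derive anc(f,f) via R1 from anc(f,g), road(g,f)
round 3: derive anc(f,h) via R1 from anc(f,g), road(g,h)
round 3: derive anc(h,f) via R1 from anc(h,g), road(g,f)

anc(c,h)  [via R1]
  anc(c,g)  [via R1]
    anc(c,e)  [via R2]
      road(c,c)  [fact]
      knows(c,e)  [fact]
    road(e,g)  [fact]
  road(g,h)  [fact]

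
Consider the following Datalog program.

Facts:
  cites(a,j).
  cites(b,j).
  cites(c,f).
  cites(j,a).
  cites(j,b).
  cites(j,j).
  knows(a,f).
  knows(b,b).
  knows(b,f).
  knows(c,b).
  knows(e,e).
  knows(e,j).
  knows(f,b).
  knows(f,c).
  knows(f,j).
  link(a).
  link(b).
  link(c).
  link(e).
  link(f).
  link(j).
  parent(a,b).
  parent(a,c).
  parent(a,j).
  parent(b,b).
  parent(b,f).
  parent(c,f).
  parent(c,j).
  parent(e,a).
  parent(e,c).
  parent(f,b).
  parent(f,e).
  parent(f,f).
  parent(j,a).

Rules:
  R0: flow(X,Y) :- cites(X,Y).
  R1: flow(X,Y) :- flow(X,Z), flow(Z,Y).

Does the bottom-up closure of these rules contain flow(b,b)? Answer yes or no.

yes

round 1: derive flow(a,j) via R0 from cites(a,j)
round 1: derive flow(b,j) via R0 from cites(b,j)
round 1: derive flow(c,f) via R0 from cites(c,f)
round 1: derive flow(j,a) via R0 from cites(j,a)
round 1: derive flow(j,b) via R0 from cites(j,b)
round 1: derive flow(j,j) via R0 from cites(j,j)
round 2: derive flow(a,a) via R1 from flow(a,j), flow(j,a)
round 2: derive flow(a,b) via R1 from flow(a,j), flow(j,b)
round 2: derive flow(b,a) via R1 from flow(b,j), flow(j,a)
round 2: derive flow(b,b) via R1 from flow(b,j), flow(j,b)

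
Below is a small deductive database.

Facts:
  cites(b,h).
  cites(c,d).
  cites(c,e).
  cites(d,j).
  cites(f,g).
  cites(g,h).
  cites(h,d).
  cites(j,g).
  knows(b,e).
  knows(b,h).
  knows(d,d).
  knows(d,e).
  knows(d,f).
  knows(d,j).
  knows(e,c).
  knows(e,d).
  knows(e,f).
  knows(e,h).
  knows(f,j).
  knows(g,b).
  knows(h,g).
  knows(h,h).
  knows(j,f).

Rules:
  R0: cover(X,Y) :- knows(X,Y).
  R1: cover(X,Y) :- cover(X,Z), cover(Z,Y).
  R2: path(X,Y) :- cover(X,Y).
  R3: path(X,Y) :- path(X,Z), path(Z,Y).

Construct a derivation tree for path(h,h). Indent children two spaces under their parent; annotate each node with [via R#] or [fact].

round 1: derive cover(b,e) via R0 from knows(b,e)
round 1: derive cover(b,h) via R0 from knows(b,h)
round 1: derive cover(d,d) via R0 from knows(d,d)
round 1: derive cover(d,e) via R0 from knows(d,e)
round 1: derive cover(d,f) via R0 from knows(d,f)
round 1: derive cover(d,j) via R0 from knows(d,j)
round 1: derive cover(e,c) via R0 from knows(e,c)
round 1: derive cover(e,d) via R0 from knows(e,d)
round 1: derive cover(e,f) via R0 from knows(e,f)
round 1: derive cover(e,h) via R0 from knows(e,h)
round 1: derive cover(f,j) via R0 from knows(f,j)
round 1: derive cover(g,b) via R0 from knows(g,b)
round 1: derive cover(h,g) via R0 from knows(h,g)
round 1: derive cover(h,h) via R0 from knows(h,h)
round 1: derive cover(j,f) via R0 from knows(j,f)
round 2: derive cover(b,c) via R1 from cover(b,e), cover(e,c)
round 2: derive cover(b,d) via R1 from cover(b,e), cover(e,d)
round 2: derive cover(b,f) via R1 from cover(b,e), cover(e,f)
round 2: derive cover(b,g) via R1 from cover(b,h), cover(h,g)
round 2: derive cover(d,c) via R1 from cover(d,e), cover(e,c)
round 2: derive cover(d,h) via R1 from cover(d,e), cover(e,h)
round 2: derive cover(e,e) via R1 from cover(e,d), cover(d,e)
round 2: derive cover(e,g) via R1 from cover(e,h), cover(h,g)
round 2: derive cover(e,j) via R1 from cover(e,d), cover(d,j)
round 2: derive cover(f,f) via R1 from cover(f,j), cover(j,f)
round 2: derive cover(g,e) via R1 from cover(g,b), cover(b,e)
round 2: derive cover(g,h) via R1 from cover(g,b), cover(b,h)
round 2: derive cover(h,b) via R1 from cover(h,g), cover(g,b)
round 2: derive cover(j,j) via R1 from cover(j,f), cover(f,j)
round 2: derive path(b,e) via R2 from cover(b,e)
round 2: derive path(b,h) via R2 from cover(b,h)
round 2: derive path(d,d) via R2 from cover(d,d)
round 2: derive path(d,e) via R2 from cover(d,e)
round 2: derive path(d,f) via R2 from cover(d,f)
round 2: derive path(d,j) via R2 from cover(d,j)
round 2: derive path(e,c) via R2 from cover(e,c)
round 2: derive path(e,d) via R2 from cover(e,d)
round 2: derive path(e,f) via R2 from cover(e,f)
round 2: derive path(e,h) via R2 from cover(e,h)
round 2: derive path(f,j) via R2 from cover(f,j)
round 2: derive path(g,b) via R2 from cover(g,b)
round 2: derive path(h,g) via R2 from cover(h,g)
round 2: derive path(h,h) via R2 from cover(h,h)
round 2: derive path(j,f) via R2 from cover(j,f)
round 3: derive cover(b,b) via R1 from cover(b,g), cover(g,b)
round 3: derive cover(b,j) via R1 from cover(b,d), cover(d,j)
round 3: derive cover(d,b) via R1 from cover(d,h), cover(h,b)
round 3: derive cover(d,g) via R1 from cover(d,e), cover(e,g)
round 3: derive cover(e,b) via R1 from cover(e,g), cover(g,b)
round 3: derive cover(g,c) via R1 from cover(g,b), cover(b,c)
round 3: derive cover(g,d) via R1 from cover(g,b), cover(b,d)
round 3: derive cover(g,f) via R1 from cover(g,b), cover(b,f)
round 3: derive cover(g,g) via R1 from cover(g,b), cover(b,g)
round 3: derive cover(g,j) via R1 from cover(g,e), cover(e,j)
round 3: derive cover(h,c) via R1 from cover(h,b), cover(b,c)
round 3: derive cover(h,d) via R1 from cover(h,b), cover(b,d)
round 3: derive cover(h,e) via R1 from cover(h,b), cover(b,e)
round 3: derive cover(h,f) via R1 from cover(h,b), cover(b,f)
round 3: derive path(b,c) via R2 from cover(b,c)
round 3: derive path(b,d) via R2 from cover(b,d)
round 3: derive path(b,f) via R2 from cover(b,f)
round 3: derive path(b,g) via R2 from cover(b,g)
round 3: derive path(d,c) via R2 from cover(d,c)
round 3: derive path(d,h) via R2 from cover(d,h)
round 3: derive path(e,e) via R2 from cover(e,e)
round 3: derive path(e,g) via R2 from cover(e,g)
round 3: derive path(e,j) via R2 from cover(e,j)
round 3: derive path(f,f) via R2 from cover(f,f)
round 3: derive path(g,e) via R2 from cover(g,e)
round 3: derive path(g,h) via R2 from cover(g,h)
round 3: derive path(h,b) via R2 from cover(h,b)
round 3: derive path(j,j) via R2 from cover(j,j)
round 4: derive cover(h,j) via R1 from cover(h,b), cover(b,j)
round 4: derive path(b,b) via R2 from cover(b,b)
round 4: derive path(b,j) via R2 from cover(b,j)
round 4: derive path(d,b) via R2 from cover(d,b)
round 4: derive path(d,g) via R2 from cover(d,g)
round 4: derive path(e,b) via R2 from cover(e,b)
round 4: derive path(g,c) via R2 from cover(g,c)
round 4: derive path(g,d) via R2 from cover(g,d)
round 4: derive path(g,f) via R2 from cover(g,f)
round 4: derive path(g,g) via R2 from cover(g,g)
round 4: derive path(g,j) via R2 from cover(g,j)
round 4: derive path(h,c) via R2 from cover(h,c)
round 4: derive path(h,d) via R2 from cover(h,d)
round 4: derive path(h,e) via R2 from cover(h,e)
round 4: derive path(h,f) via R2 from cover(h,f)
round 5: derive path(h,j) via R2 from cover(h,j)

path(h,h)  [via R2]
  cover(h,h)  [via R0]
    knows(h,h)  [fact]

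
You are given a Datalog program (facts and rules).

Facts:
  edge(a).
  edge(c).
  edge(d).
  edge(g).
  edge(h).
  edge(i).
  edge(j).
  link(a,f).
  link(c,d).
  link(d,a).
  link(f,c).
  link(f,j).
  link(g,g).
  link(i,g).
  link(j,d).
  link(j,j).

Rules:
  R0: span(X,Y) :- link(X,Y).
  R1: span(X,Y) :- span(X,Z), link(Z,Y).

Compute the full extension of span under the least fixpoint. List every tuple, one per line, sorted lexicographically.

round 1: derive span(a,f) via R0 from link(a,f)
round 1: derive span(c,d) via R0 from link(c,d)
round 1: derive span(d,a) via R0 from link(d,a)
round 1: derive span(f,c) via R0 from link(f,c)
round 1: derive span(f,j) via R0 from link(f,j)
round 1: derive span(g,g) via R0 from link(g,g)
round 1: derive span(i,g) via R0 from link(i,g)
round 1: derive span(j,d) via R0 from link(j,d)
round 1: derive span(j,j) via R0 from link(j,j)
round 2: derive span(a,c) via R1 from span(a,f), link(f,c)
round 2: derive span(a,j) via R1 from span(a,f), link(f,j)
round 2: derive span(c,a) via R1 from span(c,d), link(d,a)
round 2: derive span(d,f) via R1 from span(d,a), link(a,f)
round 2: derive span(f,d) via R1 from span(f,c), link(c,d)
round 2: derive span(j,a) via R1 from span(j,d), link(d,a)
round 3: derive span(a,d) via R1 from span(a,c), link(c,d)
round 3: derive span(c,f) via R1 from span(c,a), link(a,f)
round 3: derive span(d,c) via R1 from span(d,f), link(f,c)
round 3: derive span(d,j) via R1 from span(d,f), link(f,j)
round 3: derive span(f,a) via R1 from span(f,d), link(d,a)
round 3: derive span(j,f) via R1 from span(j,a), link(a,f)
round 4: derive span(a,a) via R1 from span(a,d), link(d,a)
round 4: derive span(c,c) via R1 from span(c,f), link(f,c)
round 4: derive span(c,j) via R1 from span(c,f), link(f,j)
round 4: derive span(d,d) via R1 from span(d,c), link(c,d)
round 4: derive span(f,f) via R1 from span(f,a), link(a,f)
round 4: derive span(j,c) via R1 from span(j,f), link(f,c)

span(a,a)
span(a,c)
span(a,d)
span(a,f)
span(a,j)
span(c,a)
span(c,c)
span(c,d)
span(c,f)
span(c,j)
span(d,a)
span(d,c)
span(d,d)
span(d,f)
span(d,j)
span(f,a)
span(f,c)
span(f,d)
span(f,f)
span(f,j)
span(g,g)
span(i,g)
span(j,a)
span(j,c)
span(j,d)
span(j,f)
span(j,j)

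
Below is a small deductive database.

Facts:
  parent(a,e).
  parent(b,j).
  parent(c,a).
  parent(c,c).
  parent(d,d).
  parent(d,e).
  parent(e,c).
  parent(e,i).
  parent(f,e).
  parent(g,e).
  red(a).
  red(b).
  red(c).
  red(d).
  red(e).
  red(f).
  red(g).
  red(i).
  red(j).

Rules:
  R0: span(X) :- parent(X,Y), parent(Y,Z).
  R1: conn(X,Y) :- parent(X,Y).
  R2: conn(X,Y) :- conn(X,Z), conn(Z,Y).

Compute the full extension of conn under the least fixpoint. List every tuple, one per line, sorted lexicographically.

round 1: derive conn(a,e) via R1 from parent(a,e)
round 1: derive conn(b,j) via R1 from parent(b,j)
round 1: derive conn(c,a) via R1 from parent(c,a)
round 1: derive conn(c,c) via R1 from parent(c,c)
round 1: derive conn(d,d) via R1 from parent(d,d)
round 1: derive conn(d,e) via R1 from parent(d,e)
round 1: derive conn(e,c) via R1 from parent(e,c)
round 1: derive conn(e,i) via R1 from parent(e,i)
round 1: derive conn(f,e) via R1 from parent(f,e)
round 1: derive conn(g,e) via R1 from parent(g,e)
round 2: derive conn(a,c) via R2 from conn(a,e), conn(e,c)
round 2: derive conn(a,i) via R2 from conn(a,e), conn(e,i)
round 2: derive conn(c,e) via R2 from conn(c,a), conn(a,e)
round 2: derive conn(d,c) via R2 from conn(d,e), conn(e,c)
round 2: derive conn(d,i) via R2 from conn(d,e), conn(e,i)
round 2: derive conn(e,a) via R2 from conn(e,c), conn(c,a)
round 2: derive conn(f,c) via R2 from conn(f,e), conn(e,c)
round 2: derive conn(f,i) via R2 from conn(f,e), conn(e,i)
round 2: derive conn(g,c) via R2 from conn(g,e), conn(e,c)
round 2: derive conn(g,i) via R2 from conn(g,e), conn(e,i)
round 3: derive conn(a,a) via R2 from conn(a,c), conn(c,a)
round 3: derive conn(c,i) via R2 from conn(c,a), conn(a,i)
round 3: derive conn(d,a) via R2 from conn(d,c), conn(c,a)
round 3: derive conn(e,e) via R2 from conn(e,a), conn(a,e)
round 3: derive conn(f,a) via R2 from conn(f,c), conn(c,a)
round 3: derive conn(g,a) via R2 from conn(g,c), conn(c,a)

conn(a,a)
conn(a,c)
conn(a,e)
conn(a,i)
conn(b,j)
conn(c,a)
conn(c,c)
conn(c,e)
conn(c,i)
conn(d,a)
conn(d,c)
conn(d,d)
conn(d,e)
conn(d,i)
conn(e,a)
conn(e,c)
conn(e,e)
conn(e,i)
conn(f,a)
conn(f,c)
conn(f,e)
conn(f,i)
conn(g,a)
conn(g,c)
conn(g,e)
conn(g,i)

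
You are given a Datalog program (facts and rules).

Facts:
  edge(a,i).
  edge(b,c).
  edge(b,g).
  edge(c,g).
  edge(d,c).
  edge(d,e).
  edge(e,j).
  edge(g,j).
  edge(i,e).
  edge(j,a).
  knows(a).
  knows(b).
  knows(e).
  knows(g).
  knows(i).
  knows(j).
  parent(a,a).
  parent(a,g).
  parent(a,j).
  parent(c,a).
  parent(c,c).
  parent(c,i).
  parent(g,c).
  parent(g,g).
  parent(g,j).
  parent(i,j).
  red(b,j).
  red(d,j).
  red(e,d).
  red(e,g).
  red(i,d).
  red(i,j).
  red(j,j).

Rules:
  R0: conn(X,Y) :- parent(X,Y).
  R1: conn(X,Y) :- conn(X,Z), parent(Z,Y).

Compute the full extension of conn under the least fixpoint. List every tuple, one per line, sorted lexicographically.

round 1: derive conn(a,a) via R0 from parent(a,a)
round 1: derive conn(a,g) via R0 from parent(a,g)
round 1: derive conn(a,j) via R0 from parent(a,j)
round 1: derive conn(c,a) via R0 from parent(c,a)
round 1: derive conn(c,c) via R0 from parent(c,c)
round 1: derive conn(c,i) via R0 from parent(c,i)
round 1: derive conn(g,c) via R0 from parent(g,c)
round 1: derive conn(g,g) via R0 from parent(g,g)
round 1: derive conn(g,j) via R0 from parent(g,j)
round 1: derive conn(i,j) via R0 from parent(i,j)
round 2: derive conn(a,c) via R1 from conn(a,g), parent(g,c)
round 2: derive conn(c,g) via R1 from conn(c,a), parent(a,g)
round 2: derive conn(c,j) via R1 from conn(c,a), parent(a,j)
round 2: derive conn(g,a) via R1 from conn(g,c), parent(c,a)
round 2: derive conn(g,i) via R1 from conn(g,c), parent(c,i)
round 3: derive conn(a,i) via R1 from conn(a,c), parent(c,i)

conn(a,a)
conn(a,c)
conn(a,g)
conn(a,i)
conn(a,j)
conn(c,a)
conn(c,c)
conn(c,g)
conn(c,i)
conn(c,j)
conn(g,a)
conn(g,c)
conn(g,g)
conn(g,i)
conn(g,j)
conn(i,j)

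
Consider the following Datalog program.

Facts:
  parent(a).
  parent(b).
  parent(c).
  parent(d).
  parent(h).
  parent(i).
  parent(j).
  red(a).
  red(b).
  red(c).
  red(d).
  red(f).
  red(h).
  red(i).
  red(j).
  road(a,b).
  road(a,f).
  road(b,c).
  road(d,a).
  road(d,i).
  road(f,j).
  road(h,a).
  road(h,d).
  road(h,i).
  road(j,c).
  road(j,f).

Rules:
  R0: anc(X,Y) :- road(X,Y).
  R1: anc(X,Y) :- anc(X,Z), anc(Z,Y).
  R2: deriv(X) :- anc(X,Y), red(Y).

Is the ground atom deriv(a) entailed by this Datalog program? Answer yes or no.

yes

round 1: derive anc(a,b) via R0 from road(a,b)
round 1: derive anc(a,f) via R0 from road(a,f)
round 1: derive anc(b,c) via R0 from road(b,c)
round 1: derive anc(d,a) via R0 from road(d,a)
round 1: derive anc(d,i) via R0 from road(d,i)
round 1: derive anc(f,j) via R0 from road(f,j)
round 1: derive anc(h,a) via R0 from road(h,a)
round 1: derive anc(h,d) via R0 from road(h,d)
round 1: derive anc(h,i) via R0 from road(h,i)
round 1: derive anc(j,c) via R0 from road(j,c)
round 1: derive anc(j,f) via R0 from road(j,f)
round 2: derive anc(a,c) via R1 from anc(a,b), anc(b,c)
round 2: derive anc(a,j) via R1 from anc(a,f), anc(f,j)
round 2: derive anc(d,b) via R1 from anc(d,a), anc(a,b)
round 2: derive anc(d,f) via R1 from anc(d,a), anc(a,f)
round 2: derive anc(f,c) via R1 from anc(f,j), anc(j,c)
round 2: derive anc(f,f) via R1 from anc(f,j), anc(j,f)
round 2: derive anc(h,b) via R1 from anc(h,a), anc(a,b)
round 2: derive anc(h,f) via R1 from anc(h,a), anc(a,f)
round 2: derive anc(j,j) via R1 from anc(j,f), anc(f,j)
round 2: derive deriv(a) via R2 from anc(a,b), red(b)
round 2: derive deriv(b) via R2 from anc(b,c), red(c)
round 2: derive deriv(d) via R2 from anc(d,a), red(a)
round 2: derive deriv(f) via R2 from anc(f,j), red(j)
round 2: derive deriv(h) via R2 from anc(h,a), red(a)
round 2: derive deriv(j) via R2 from anc(j,c), red(c)
round 3: derive anc(d,c) via R1 from anc(d,a), anc(a,c)
round 3: derive anc(d,j) via R1 from anc(d,a), anc(a,j)
round 3: derive anc(h,c) via R1 from anc(h,a), anc(a,c)
round 3: derive anc(h,j) via R1 from anc(h,a), anc(a,j)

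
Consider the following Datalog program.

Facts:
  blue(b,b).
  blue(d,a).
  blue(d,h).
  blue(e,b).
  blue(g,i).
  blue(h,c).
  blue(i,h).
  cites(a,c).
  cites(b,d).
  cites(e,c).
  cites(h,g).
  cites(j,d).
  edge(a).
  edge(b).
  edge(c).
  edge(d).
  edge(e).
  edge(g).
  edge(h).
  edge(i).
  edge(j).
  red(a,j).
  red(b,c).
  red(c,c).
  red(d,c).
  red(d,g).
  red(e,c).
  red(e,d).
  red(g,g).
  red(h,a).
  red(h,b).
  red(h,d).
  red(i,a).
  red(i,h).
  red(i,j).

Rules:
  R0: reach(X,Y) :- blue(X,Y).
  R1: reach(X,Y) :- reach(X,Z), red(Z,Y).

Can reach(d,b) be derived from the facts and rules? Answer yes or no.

round 1: derive reach(b,b) via R0 from blue(b,b)
round 1: derive reach(d,a) via R0 from blue(d,a)
round 1: derive reach(d,h) via R0 from blue(d,h)
round 1: derive reach(e,b) via R0 from blue(e,b)
round 1: derive reach(g,i) via R0 from blue(g,i)
round 1: derive reach(h,c) via R0 from blue(h,c)
round 1: derive reach(i,h) via R0 from blue(i,h)
round 2: derive reach(b,c) via R1 from reach(b,b), red(b,c)
round 2: derive reach(d,b) via R1 from reach(d,h), red(h,b)
round 2: derive reach(d,d) via R1 from reach(d,h), red(h,d)
round 2: derive reach(d,j) via R1 from reach(d,a), red(a,j)
round 2: derive reach(e,c) via R1 from reach(e,b), red(b,c)
round 2: derive reach(g,a) via R1 from reach(g,i), red(i,a)
round 2: derive reach(g,h) via R1 from reach(g,i), red(i,h)
round 2: derive reach(g,j) via R1 from reach(g,i), red(i,j)
round 2: derive reach(i,a) via R1 from reach(i,h), red(h,a)
round 2: derive reach(i,b) via R1 from reach(i,h), red(h,b)
round 2: derive reach(i,d) via R1 from reach(i,h), red(h,d)
round 3: derive reach(d,c) via R1 from reach(d,b), red(b,c)
round 3: derive reach(d,g) via R1 from reach(d,d), red(d,g)
round 3: derive reach(g,b) via R1 from reach(g,h), red(h,b)
round 3: derive reach(g,d) via R1 from reach(g,h), red(h,d)
round 3: derive reach(i,c) via R1 from reach(i,b), red(b,c)
round 3: derive reach(i,g) via R1 from reach(i,d), red(d,g)
round 3: derive reach(i,j) via R1 from reach(i,a), red(a,j)
round 4: derive reach(g,c) via R1 from reach(g,b), red(b,c)
round 4: derive reach(g,g) via R1 from reach(g,d), red(d,g)

yes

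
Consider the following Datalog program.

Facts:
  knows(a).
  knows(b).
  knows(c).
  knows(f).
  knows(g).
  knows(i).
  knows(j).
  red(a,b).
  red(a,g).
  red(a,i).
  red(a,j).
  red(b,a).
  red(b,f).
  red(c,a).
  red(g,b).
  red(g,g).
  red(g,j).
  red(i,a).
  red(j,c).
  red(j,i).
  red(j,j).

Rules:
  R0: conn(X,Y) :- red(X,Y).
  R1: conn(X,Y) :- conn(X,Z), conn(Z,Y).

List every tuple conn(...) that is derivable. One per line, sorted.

round 1: derive conn(a,b) via R0 from red(a,b)
round 1: derive conn(a,g) via R0 from red(a,g)
round 1: derive conn(a,i) via R0 from red(a,i)
round 1: derive conn(a,j) via R0 from red(a,j)
round 1: derive conn(b,a) via R0 from red(b,a)
round 1: derive conn(b,f) via R0 from red(b,f)
round 1: derive conn(c,a) via R0 from red(c,a)
round 1: derive conn(g,b) via R0 from red(g,b)
round 1: derive conn(g,g) via R0 from red(g,g)
round 1: derive conn(g,j) via R0 from red(g,j)
round 1: derive conn(i,a) via R0 from red(i,a)
round 1: derive conn(j,c) via R0 from red(j,c)
round 1: derive conn(j,i) via R0 from red(j,i)
round 1: derive conn(j,j) via R0 from red(j,j)
round 2: derive conn(a,a) via R1 from conn(a,b), conn(b,a)
round 2: derive conn(a,c) via R1 from conn(a,j), conn(j,c)
round 2: derive conn(a,f) via R1 from conn(a,b), conn(b,f)
round 2: derive conn(b,b) via R1 from conn(b,a), conn(a,b)
round 2: derive conn(b,g) via R1 from conn(b,a), conn(a,g)
round 2: derive conn(b,i) via R1 from conn(b,a), conn(a,i)
round 2: derive conn(b,j) via R1 from conn(b,a), conn(a,j)
round 2: derive conn(c,b) via R1 from conn(c,a), conn(a,b)
round 2: derive conn(c,g) via R1 from conn(c,a), conn(a,g)
round 2: derive conn(c,i) via R1 from conn(c,a), conn(a,i)
round 2: derive conn(c,j) via R1 from conn(c,a), conn(a,j)
round 2: derive conn(g,a) via R1 from conn(g,b), conn(b,a)
round 2: derive conn(g,c) via R1 from conn(g,j), conn(j,c)
round 2: derive conn(g,f) via R1 from conn(g,b), conn(b,f)
round 2: derive conn(g,i) via R1 from conn(g,j), conn(j,i)
round 2: derive conn(i,b) via R1 from conn(i,a), conn(a,b)
round 2: derive conn(i,g) via R1 from conn(i,a), conn(a,g)
round 2: derive conn(i,i) via R1 from conn(i,a), conn(a,i)
round 2: derive conn(i,j) via R1 from conn(i,a), conn(a,j)
round 2: derive conn(j,a) via R1 from conn(j,c), conn(c,a)
round 3: derive conn(b,c) via R1 from conn(b,a), conn(a,c)
round 3: derive conn(c,c) via R1 from conn(c,a), conn(a,c)
round 3: derive conn(c,f) via R1 from conn(c,a), conn(a,f)
round 3: derive conn(i,c) via R1 from conn(i,a), conn(a,c)
round 3: derive conn(i,f) via R1 from conn(i,a), conn(a,f)
round 3: derive conn(j,b) via R1 from conn(j,a), conn(a,b)
round 3: derive conn(j,f) via R1 from conn(j,a), conn(a,f)
round 3: derive conn(j,g) via R1 from conn(j,a), conn(a,g)

conn(a,a)
conn(a,b)
conn(a,c)
conn(a,f)
conn(a,g)
conn(a,i)
conn(a,j)
conn(b,a)
conn(b,b)
conn(b,c)
conn(b,f)
conn(b,g)
conn(b,i)
conn(b,j)
conn(c,a)
conn(c,b)
conn(c,c)
conn(c,f)
conn(c,g)
conn(c,i)
conn(c,j)
conn(g,a)
conn(g,b)
conn(g,c)
conn(g,f)
conn(g,g)
conn(g,i)
conn(g,j)
conn(i,a)
conn(i,b)
conn(i,c)
conn(i,f)
conn(i,g)
conn(i,i)
conn(i,j)
conn(j,a)
conn(j,b)
conn(j,c)
conn(j,f)
conn(j,g)
conn(j,i)
conn(j,j)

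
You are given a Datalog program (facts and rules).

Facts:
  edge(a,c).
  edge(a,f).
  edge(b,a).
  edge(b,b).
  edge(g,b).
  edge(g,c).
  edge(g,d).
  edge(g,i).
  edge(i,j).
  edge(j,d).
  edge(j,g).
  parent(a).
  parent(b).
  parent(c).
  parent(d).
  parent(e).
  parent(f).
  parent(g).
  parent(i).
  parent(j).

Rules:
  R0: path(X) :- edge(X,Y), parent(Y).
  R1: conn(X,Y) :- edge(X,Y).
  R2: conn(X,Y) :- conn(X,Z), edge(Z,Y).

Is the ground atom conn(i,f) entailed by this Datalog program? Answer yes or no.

round 1: derive conn(a,c) via R1 from edge(a,c)
round 1: derive conn(a,f) via R1 from edge(a,f)
round 1: derive conn(b,a) via R1 from edge(b,a)
round 1: derive conn(b,b) via R1 from edge(b,b)
round 1: derive conn(g,b) via R1 from edge(g,b)
round 1: derive conn(g,c) via R1 from edge(g,c)
round 1: derive conn(g,d) via R1 from edge(g,d)
round 1: derive conn(g,i) via R1 from edge(g,i)
round 1: derive conn(i,j) via R1 from edge(i,j)
round 1: derive conn(j,d) via R1 from edge(j,d)
round 1: derive conn(j,g) via R1 from edge(j,g)
round 2: derive conn(b,c) via R2 from conn(b,a), edge(a,c)
round 2: derive conn(b,f) via R2 from conn(b,a), edge(a,f)
round 2: derive conn(g,a) via R2 from conn(g,b), edge(b,a)
round 2: derive conn(g,j) via R2 from conn(g,i), edge(i,j)
round 2: derive conn(i,d) via R2 from conn(i,j), edge(j,d)
round 2: derive conn(i,g) via R2 from conn(i,j), edge(j,g)
round 2: derive conn(j,b) via R2 from conn(j,g), edge(g,b)
round 2: derive conn(j,c) via R2 from conn(j,g), edge(g,c)
round 2: derive conn(j,i) via R2 from conn(j,g), edge(g,i)
round 3: derive conn(g,f) via R2 from conn(g,a), edge(a,f)
round 3: derive conn(g,g) via R2 from conn(g,j), edge(j,g)
round 3: derive conn(i,b) via R2 from conn(i,g), edge(g,b)
round 3: derive conn(i,c) via R2 from conn(i,g), edge(g,c)
round 3: derive conn(i,i) via R2 from conn(i,g), edge(g,i)
round 3: derive conn(j,a) via R2 from conn(j,b), edge(b,a)
round 3: derive conn(j,j) via R2 from conn(j,i), edge(i,j)
round 4: derive conn(i,a) via R2 from conn(i,b), edge(b,a)
round 4: derive conn(j,f) via R2 from conn(j,a), edge(a,f)
round 5: derive conn(i,f) via R2 from conn(i,a), edge(a,f)

yes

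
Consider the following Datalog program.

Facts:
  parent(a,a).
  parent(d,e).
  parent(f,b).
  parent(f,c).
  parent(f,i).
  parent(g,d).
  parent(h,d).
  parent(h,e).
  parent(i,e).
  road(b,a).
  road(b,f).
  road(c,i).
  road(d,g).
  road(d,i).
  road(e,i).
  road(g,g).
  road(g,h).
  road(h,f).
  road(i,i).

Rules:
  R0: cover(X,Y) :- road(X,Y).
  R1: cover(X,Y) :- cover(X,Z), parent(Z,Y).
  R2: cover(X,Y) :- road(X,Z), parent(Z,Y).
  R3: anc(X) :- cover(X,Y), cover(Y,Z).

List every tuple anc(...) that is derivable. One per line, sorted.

anc(b)
anc(c)
anc(d)
anc(e)
anc(g)
anc(h)
anc(i)

round 1: derive cover(b,a) via R0 from road(b,a)
round 1: derive cover(b,f) via R0 from road(b,f)
round 1: derive cover(c,i) via R0 from road(c,i)
round 1: derive cover(d,g) via R0 from road(d,g)
round 1: derive cover(d,i) via R0 from road(d,i)
round 1: derive cover(e,i) via R0 from road(e,i)
round 1: derive cover(g,g) via R0 from road(g,g)
round 1: derive cover(g,h) via R0 from road(g,h)
round 1: derive cover(h,f) via R0 from road(h,f)
round 1: derive cover(i,i) via R0 from road(i,i)
round 1: derive cover(b,b) via R2 from road(b,f), parent(f,b)
round 1: derive cover(b,c) via R2 from road(b,f), parent(f,c)
round 1: derive cover(b,i) via R2 from road(b,f), parent(f,i)
round 1: derive cover(c,e) via R2 from road(c,i), parent(i,e)
round 1: derive cover(d,d) via R2 from road(d,g), parent(g,d)
round 1: derive cover(d,e) via R2 from road(d,i), parent(i,e)
round 1: derive cover(e,e) via R2 from road(e,i), parent(i,e)
round 1: derive cover(g,d) via R2 from road(g,g), parent(g,d)
round 1: derive cover(g,e) via R2 from road(g,h), parent(h,e)
round 1: derive cover(h,b) via R2 from road(h,f), parent(f,b)
round 1: derive cover(h,c) via R2 from road(h,f), parent(f,c)
round 1: derive cover(h,i) via R2 from road(h,f), parent(f,i)
round 1: derive cover(i,e) via R2 from road(i,i), parent(i,e)
round 2: derive cover(b,e) via R1 from cover(b,i), parent(i,e)
round 2: derive cover(h,e) via R1 from cover(h,i), parent(i,e)
round 2: derive anc(b) via R3 from cover(b,b), cover(b,a)
round 2: derive anc(c) via R3 from cover(c,e), cover(e,e)
round 2: derive anc(d) via R3 from cover(d,d), cover(d,d)
round 2: derive anc(e) via R3 from cover(e,e), cover(e,e)
round 2: derive anc(g) via R3 from cover(g,d), cover(d,d)
round 2: derive anc(h) via R3 from cover(h,b), cover(b,a)
round 2: derive anc(i) via R3 from cover(i,e), cover(e,e)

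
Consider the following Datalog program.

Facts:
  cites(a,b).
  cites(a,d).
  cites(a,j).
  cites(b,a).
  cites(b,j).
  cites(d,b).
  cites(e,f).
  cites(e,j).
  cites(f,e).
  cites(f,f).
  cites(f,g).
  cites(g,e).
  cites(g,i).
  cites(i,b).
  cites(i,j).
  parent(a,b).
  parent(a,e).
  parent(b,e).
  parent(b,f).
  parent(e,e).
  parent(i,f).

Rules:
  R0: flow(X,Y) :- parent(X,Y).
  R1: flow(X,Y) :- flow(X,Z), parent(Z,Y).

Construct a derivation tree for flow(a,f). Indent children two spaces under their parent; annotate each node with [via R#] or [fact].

flow(a,f)  [via R1]
  flow(a,b)  [via R0]
    parent(a,b)  [fact]
  parent(b,f)  [fact]

round 1: derive flow(a,b) via R0 from parent(a,b)
round 1: derive flow(a,e) via R0 from parent(a,e)
round 1: derive flow(b,e) via R0 from parent(b,e)
round 1: derive flow(b,f) via R0 from parent(b,f)
round 1: derive flow(e,e) via R0 from parent(e,e)
round 1: derive flow(i,f) via R0 from parent(i,f)
round 2: derive flow(a,f) via R1 from flow(a,b), parent(b,f)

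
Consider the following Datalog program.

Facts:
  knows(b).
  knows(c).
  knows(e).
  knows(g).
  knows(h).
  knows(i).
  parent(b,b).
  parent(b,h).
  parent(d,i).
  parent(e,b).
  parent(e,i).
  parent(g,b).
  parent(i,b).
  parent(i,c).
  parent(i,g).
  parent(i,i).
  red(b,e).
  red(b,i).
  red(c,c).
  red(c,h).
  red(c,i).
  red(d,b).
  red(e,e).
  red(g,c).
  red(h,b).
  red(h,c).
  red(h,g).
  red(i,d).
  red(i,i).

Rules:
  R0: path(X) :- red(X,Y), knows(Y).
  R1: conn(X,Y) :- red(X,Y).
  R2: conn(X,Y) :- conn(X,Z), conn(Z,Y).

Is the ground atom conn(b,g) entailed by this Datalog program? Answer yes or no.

round 1: derive conn(b,e) via R1 from red(b,e)
round 1: derive conn(b,i) via R1 from red(b,i)
round 1: derive conn(c,c) via R1 from red(c,c)
round 1: derive conn(c,h) via R1 from red(c,h)
round 1: derive conn(c,i) via R1 from red(c,i)
round 1: derive conn(d,b) via R1 from red(d,b)
round 1: derive conn(e,e) via R1 from red(e,e)
round 1: derive conn(g,c) via R1 from red(g,c)
round 1: derive conn(h,b) via R1 from red(h,b)
round 1: derive conn(h,c) via R1 from red(h,c)
round 1: derive conn(h,g) via R1 from red(h,g)
round 1: derive conn(i,d) via R1 from red(i,d)
round 1: derive conn(i,i) via R1 from red(i,i)
round 2: derive conn(b,d) via R2 from conn(b,i), conn(i,d)
round 2: derive conn(c,b) via R2 from conn(c,h), conn(h,b)
round 2: derive conn(c,d) via R2 from conn(c,i), conn(i,d)
round 2: derive conn(c,g) via R2 from conn(c,h), conn(h,g)
round 2: derive conn(d,e) via R2 from conn(d,b), conn(b,e)
round 2: derive conn(d,i) via R2 from conn(d,b), conn(b,i)
round 2: derive conn(g,h) via R2 from conn(g,c), conn(c,h)
round 2: derive conn(g,i) via R2 from conn(g,c), conn(c,i)
round 2: derive conn(h,e) via R2 from conn(h,b), conn(b,e)
round 2: derive conn(h,h) via R2 from conn(h,c), conn(c,h)
round 2: derive conn(h,i) via R2 from conn(h,b), conn(b,i)
round 2: derive conn(i,b) via R2 from conn(i,d), conn(d,b)
round 3: derive conn(b,b) via R2 from conn(b,d), conn(d,b)
round 3: derive conn(c,e) via R2 from conn(c,b), conn(b,e)
round 3: derive conn(d,d) via R2 from conn(d,b), conn(b,d)
round 3: derive conn(g,b) via R2 from conn(g,c), conn(c,b)
round 3: derive conn(g,d) via R2 from conn(g,c), conn(c,d)
round 3: derive conn(g,e) via R2 from conn(g,h), conn(h,e)
round 3: derive conn(g,g) via R2 from conn(g,c), conn(c,g)
round 3: derive conn(h,d) via R2 from conn(h,b), conn(b,d)
round 3: derive conn(i,e) via R2 from conn(i,b), conn(b,e)

no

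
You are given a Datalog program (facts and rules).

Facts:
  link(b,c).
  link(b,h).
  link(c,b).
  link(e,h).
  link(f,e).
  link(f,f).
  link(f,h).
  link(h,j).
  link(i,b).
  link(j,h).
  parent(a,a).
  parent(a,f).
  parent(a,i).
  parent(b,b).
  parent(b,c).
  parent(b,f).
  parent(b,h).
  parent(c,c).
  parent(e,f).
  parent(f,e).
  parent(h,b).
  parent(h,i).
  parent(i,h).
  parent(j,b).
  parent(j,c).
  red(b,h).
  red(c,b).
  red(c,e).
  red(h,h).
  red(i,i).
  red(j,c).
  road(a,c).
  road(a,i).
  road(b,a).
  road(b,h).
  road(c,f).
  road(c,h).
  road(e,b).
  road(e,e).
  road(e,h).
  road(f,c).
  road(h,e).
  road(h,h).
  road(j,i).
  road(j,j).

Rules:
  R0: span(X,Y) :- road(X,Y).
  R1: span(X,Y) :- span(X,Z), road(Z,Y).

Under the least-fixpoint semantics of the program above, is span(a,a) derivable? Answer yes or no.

yes

round 1: derive span(a,c) via R0 from road(a,c)
round 1: derive span(a,i) via R0 from road(a,i)
round 1: derive span(b,a) via R0 from road(b,a)
round 1: derive span(b,h) via R0 from road(b,h)
round 1: derive span(c,f) via R0 from road(c,f)
round 1: derive span(c,h) via R0 from road(c,h)
round 1: derive span(e,b) via R0 from road(e,b)
round 1: derive span(e,e) via R0 from road(e,e)
round 1: derive span(e,h) via R0 from road(e,h)
round 1: derive span(f,c) via R0 from road(f,c)
round 1: derive span(h,e) via R0 from road(h,e)
round 1: derive span(h,h) via R0 from road(h,h)
round 1: derive span(j,i) via R0 from road(j,i)
round 1: derive span(j,j) via R0 from road(j,j)
round 2: derive span(a,f) via R1 from span(a,c), road(c,f)
round 2: derive span(a,h) via R1 from span(a,c), road(c,h)
round 2: derive span(b,c) via R1 from span(b,a), road(a,c)
round 2: derive span(b,e) via R1 from span(b,h), road(h,e)
round 2: derive span(b,i) via R1 from span(b,a), road(a,i)
round 2: derive span(c,c) via R1 from span(c,f), road(f,c)
round 2: derive span(c,e) via R1 from span(c,h), road(h,e)
round 2: derive span(e,a) via R1 from span(e,b), road(b,a)
round 2: derive span(f,f) via R1 from span(f,c), road(c,f)
round 2: derive span(f,h) via R1 from span(f,c), road(c,h)
round 2: derive span(h,b) via R1 from span(h,e), road(e,b)
round 3: derive span(a,e) via R1 from span(a,h), road(h,e)
round 3: derive span(b,b) via R1 from span(b,e), road(e,b)
round 3: derive span(b,f) via R1 from span(b,c), road(c,f)
round 3: derive span(c,b) via R1 from span(c,e), road(e,b)
round 3: derive span(e,c) via R1 from span(e,a), road(a,c)
round 3: derive span(e,i) via R1 from span(e,a), road(a,i)
round 3: derive span(f,e) via R1 from span(f,h), road(h,e)
round 3: derive span(h,a) via R1 from span(h,b), road(b,a)
round 4: derive span(a,b) via R1 from span(a,e), road(e,b)
round 4: derive span(c,a) via R1 from span(c,b), road(b,a)
round 4: derive span(e,f) via R1 from span(e,c), road(c,f)
round 4: derive span(f,b) via R1 from span(f,e), road(e,b)
round 4: derive span(h,c) via R1 from span(h,a), road(a,c)
round 4: derive span(h,i) via R1 from span(h,a), road(a,i)
round 5: derive span(a,a) via R1 from span(a,b), road(b,a)
round 5: derive span(c,i) via R1 from span(c,a), road(a,i)
round 5: derive span(f,a) via R1 from span(f,b), road(b,a)
round 5: derive span(h,f) via R1 from span(h,c), road(c,f)
round 6: derive span(f,i) via R1 from span(f,a), road(a,i)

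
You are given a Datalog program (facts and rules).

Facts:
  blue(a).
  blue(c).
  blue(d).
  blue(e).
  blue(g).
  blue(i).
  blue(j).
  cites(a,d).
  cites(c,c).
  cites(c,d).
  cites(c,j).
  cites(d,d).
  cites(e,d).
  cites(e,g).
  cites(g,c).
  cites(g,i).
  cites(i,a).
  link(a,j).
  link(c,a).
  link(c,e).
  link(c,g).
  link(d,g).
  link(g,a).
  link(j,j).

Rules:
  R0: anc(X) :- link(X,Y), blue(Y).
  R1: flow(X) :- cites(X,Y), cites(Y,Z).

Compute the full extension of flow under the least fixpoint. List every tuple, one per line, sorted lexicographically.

flow(a)
flow(c)
flow(d)
flow(e)
flow(g)
flow(i)

round 1: derive flow(a) via R1 from cites(a,d), cites(d,d)
round 1: derive flow(c) via R1 from cites(c,c), cites(c,c)
round 1: derive flow(d) via R1 from cites(d,d), cites(d,d)
round 1: derive flow(e) via R1 from cites(e,d), cites(d,d)
round 1: derive flow(g) via R1 from cites(g,c), cites(c,c)
round 1: derive flow(i) via R1 from cites(i,a), cites(a,d)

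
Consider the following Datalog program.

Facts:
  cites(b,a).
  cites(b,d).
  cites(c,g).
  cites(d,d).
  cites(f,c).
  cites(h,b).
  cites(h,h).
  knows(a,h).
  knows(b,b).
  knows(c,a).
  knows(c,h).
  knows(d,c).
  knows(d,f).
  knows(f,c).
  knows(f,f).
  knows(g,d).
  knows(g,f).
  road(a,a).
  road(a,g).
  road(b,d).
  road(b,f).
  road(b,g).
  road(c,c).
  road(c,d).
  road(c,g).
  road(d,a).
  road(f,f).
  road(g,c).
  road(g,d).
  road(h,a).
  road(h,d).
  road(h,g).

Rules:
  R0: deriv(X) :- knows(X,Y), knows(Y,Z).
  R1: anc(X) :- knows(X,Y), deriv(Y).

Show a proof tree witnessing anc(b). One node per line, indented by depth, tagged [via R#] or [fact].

round 1: derive deriv(b) via R0 from knows(b,b), knows(b,b)
round 1: derive deriv(c) via R0 from knows(c,a), knows(a,h)
round 1: derive deriv(d) via R0 from knows(d,c), knows(c,a)
round 1: derive deriv(f) via R0 from knows(f,c), knows(c,a)
round 1: derive deriv(g) via R0 from knows(g,d), knows(d,c)
round 2: derive anc(b) via R1 from knows(b,b), deriv(b)
round 2: derive anc(d) via R1 from knows(d,c), deriv(c)
round 2: derive anc(f) via R1 from knows(f,c), deriv(c)
round 2: derive anc(g) via R1 from knows(g,d), deriv(d)

anc(b)  [via R1]
  knows(b,b)  [fact]
  deriv(b)  [via R0]
    knows(b,b)  [fact]
    knows(b,b)  [fact]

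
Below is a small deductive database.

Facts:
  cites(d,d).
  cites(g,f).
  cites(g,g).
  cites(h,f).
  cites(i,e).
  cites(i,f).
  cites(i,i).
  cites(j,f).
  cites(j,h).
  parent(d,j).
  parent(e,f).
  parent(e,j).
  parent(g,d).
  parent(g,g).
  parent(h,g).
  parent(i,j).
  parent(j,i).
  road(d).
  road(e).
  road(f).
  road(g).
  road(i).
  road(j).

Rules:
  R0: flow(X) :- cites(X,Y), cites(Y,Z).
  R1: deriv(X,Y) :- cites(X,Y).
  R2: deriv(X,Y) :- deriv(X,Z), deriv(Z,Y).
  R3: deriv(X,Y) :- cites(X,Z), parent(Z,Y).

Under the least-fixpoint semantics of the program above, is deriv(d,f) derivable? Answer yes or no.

yes

round 1: derive deriv(d,d) via R1 from cites(d,d)
round 1: derive deriv(g,f) via R1 from cites(g,f)
round 1: derive deriv(g,g) via R1 from cites(g,g)
round 1: derive deriv(h,f) via R1 from cites(h,f)
round 1: derive deriv(i,e) via R1 from cites(i,e)
round 1: derive deriv(i,f) via R1 from cites(i,f)
round 1: derive deriv(i,i) via R1 from cites(i,i)
round 1: derive deriv(j,f) via R1 from cites(j,f)
round 1: derive deriv(j,h) via R1 from cites(j,h)
round 1: derive deriv(d,j) via R3 from cites(d,d), parent(d,j)
round 1: derive deriv(g,d) via R3 from cites(g,g), parent(g,d)
round 1: derive deriv(i,j) via R3 from cites(i,e), parent(e,j)
round 1: derive deriv(j,g) via R3 from cites(j,h), parent(h,g)
round 2: derive deriv(d,f) via R2 from deriv(d,j), deriv(j,f)
round 2: derive deriv(d,g) via R2 from deriv(d,j), deriv(j,g)
round 2: derive deriv(d,h) via R2 from deriv(d,j), deriv(j,h)
round 2: derive deriv(g,j) via R2 from deriv(g,d), deriv(d,j)
round 2: derive deriv(i,g) via R2 from deriv(i,j), deriv(j,g)
round 2: derive deriv(i,h) via R2 from deriv(i,j), deriv(j,h)
round 2: derive deriv(j,d) via R2 from deriv(j,g), deriv(g,d)
round 3: derive deriv(g,h) via R2 from deriv(g,d), deriv(d,h)
round 3: derive deriv(i,d) via R2 from deriv(i,g), deriv(g,d)
round 3: derive deriv(j,j) via R2 from deriv(j,d), deriv(d,j)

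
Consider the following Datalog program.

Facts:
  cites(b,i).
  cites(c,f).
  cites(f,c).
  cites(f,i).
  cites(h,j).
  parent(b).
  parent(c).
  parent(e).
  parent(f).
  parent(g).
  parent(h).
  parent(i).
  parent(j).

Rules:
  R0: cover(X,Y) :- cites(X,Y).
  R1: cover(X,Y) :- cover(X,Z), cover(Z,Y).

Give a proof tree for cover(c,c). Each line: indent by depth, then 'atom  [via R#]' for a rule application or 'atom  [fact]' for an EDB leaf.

cover(c,c)  [via R1]
  cover(c,f)  [via R0]
    cites(c,f)  [fact]
  cover(f,c)  [via R0]
    cites(f,c)  [fact]

round 1: derive cover(b,i) via R0 from cites(b,i)
round 1: derive cover(c,f) via R0 from cites(c,f)
round 1: derive cover(f,c) via R0 from cites(f,c)
round 1: derive cover(f,i) via R0 from cites(f,i)
round 1: derive cover(h,j) via R0 from cites(h,j)
round 2: derive cover(c,c) via R1 from cover(c,f), cover(f,c)
round 2: derive cover(c,i) via R1 from cover(c,f), cover(f,i)
round 2: derive cover(f,f) via R1 from cover(f,c), cover(c,f)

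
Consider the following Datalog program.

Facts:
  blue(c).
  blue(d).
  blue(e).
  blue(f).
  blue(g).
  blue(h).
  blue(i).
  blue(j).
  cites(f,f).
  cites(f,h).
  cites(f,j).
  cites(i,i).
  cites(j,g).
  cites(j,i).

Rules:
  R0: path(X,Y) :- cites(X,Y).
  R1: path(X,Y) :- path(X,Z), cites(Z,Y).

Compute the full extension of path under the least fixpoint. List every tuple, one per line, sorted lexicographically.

path(f,f)
path(f,g)
path(f,h)
path(f,i)
path(f,j)
path(i,i)
path(j,g)
path(j,i)

round 1: derive path(f,f) via R0 from cites(f,f)
round 1: derive path(f,h) via R0 from cites(f,h)
round 1: derive path(f,j) via R0 from cites(f,j)
round 1: derive path(i,i) via R0 from cites(i,i)
round 1: derive path(j,g) via R0 from cites(j,g)
round 1: derive path(j,i) via R0 from cites(j,i)
round 2: derive path(f,g) via R1 from path(f,j), cites(j,g)
round 2: derive path(f,i) via R1 from path(f,j), cites(j,i)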